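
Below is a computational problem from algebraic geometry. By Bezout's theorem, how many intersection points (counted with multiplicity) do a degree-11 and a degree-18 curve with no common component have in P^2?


Bezout's theorem states the intersection count equals the product of degrees.
Intersection count = 11 * 18 = 198

198


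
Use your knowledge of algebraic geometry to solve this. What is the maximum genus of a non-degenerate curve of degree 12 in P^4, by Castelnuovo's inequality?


Castelnuovo's bound: write d - 1 = m(r-1) + epsilon with 0 <= epsilon < r-1.
d - 1 = 12 - 1 = 11
r - 1 = 4 - 1 = 3
11 = 3*3 + 2, so m = 3, epsilon = 2
pi(d, r) = m(m-1)(r-1)/2 + m*epsilon
= 3*2*3/2 + 3*2
= 18/2 + 6
= 9 + 6 = 15

15


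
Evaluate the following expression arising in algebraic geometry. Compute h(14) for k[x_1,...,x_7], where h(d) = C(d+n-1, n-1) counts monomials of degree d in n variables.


The Hilbert function for the polynomial ring in 7 variables is:
h(d) = C(d+n-1, n-1)
h(14) = C(14+7-1, 7-1) = C(20, 6)
= 20! / (6! * 14!)
= 38760

38760


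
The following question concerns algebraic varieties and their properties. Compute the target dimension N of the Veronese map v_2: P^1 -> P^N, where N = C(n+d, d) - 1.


The Veronese embedding v_d: P^n -> P^N maps each point to all
degree-d monomials in n+1 homogeneous coordinates.
N = C(n+d, d) - 1
N = C(1+2, 2) - 1
N = C(3, 2) - 1
C(3, 2) = 3
N = 3 - 1 = 2

2


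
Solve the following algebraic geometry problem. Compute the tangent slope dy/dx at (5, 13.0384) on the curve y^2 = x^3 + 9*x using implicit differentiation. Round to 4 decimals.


Using implicit differentiation of y^2 = x^3 + 9*x:
2y * dy/dx = 3x^2 + 9
dy/dx = (3x^2 + 9)/(2y)
Numerator: 3*5^2 + 9 = 84
Denominator: 2*13.0384 = 26.0768
dy/dx = 84/26.0768 = 3.2213

3.2213


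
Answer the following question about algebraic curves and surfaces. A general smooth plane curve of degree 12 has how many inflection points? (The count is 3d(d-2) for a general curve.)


For a general smooth plane curve C of degree d, the inflection points are
the intersection of C with its Hessian curve, which has degree 3(d-2).
By Bezout, the total intersection number is d * 3(d-2) = 12 * 30 = 360.
For a general curve every flex is ordinary, so each contributes
multiplicity 1 to C·Hess(C), and the number of distinct inflection
points is 3d(d-2).
Inflection points = 3*12*(12-2) = 3*12*10 = 360

360


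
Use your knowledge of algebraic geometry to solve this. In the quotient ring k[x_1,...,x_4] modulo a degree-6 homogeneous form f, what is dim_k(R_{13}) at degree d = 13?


For R = k[x_1,...,x_n]/(f) with f homogeneous of degree e:
The Hilbert series is (1 - t^e)/(1 - t)^n.
So h(d) = C(d+n-1, n-1) - C(d-e+n-1, n-1) for d >= e.
With n=4, e=6, d=13:
C(13+4-1, 4-1) = C(16, 3) = 560
C(13-6+4-1, 4-1) = C(10, 3) = 120
h(13) = 560 - 120 = 440

440


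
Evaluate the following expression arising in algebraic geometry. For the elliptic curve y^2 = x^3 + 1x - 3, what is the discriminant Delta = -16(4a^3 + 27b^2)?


Compute each component:
4a^3 = 4*1^3 = 4*1 = 4
27b^2 = 27*(-3)^2 = 27*9 = 243
4a^3 + 27b^2 = 4 + 243 = 247
Delta = -16*247 = -3952

-3952


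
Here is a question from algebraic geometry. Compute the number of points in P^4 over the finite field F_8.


P^4(F_8) has (q^(n+1) - 1)/(q - 1) points.
= 8^4 + 8^3 + 8^2 + 8^1 + 8^0
= 4096 + 512 + 64 + 8 + 1
= 4681

4681


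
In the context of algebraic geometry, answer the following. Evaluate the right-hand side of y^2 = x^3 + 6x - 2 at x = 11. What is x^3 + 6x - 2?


Compute x^3 + 6x - 2 at x = 11:
x^3 = 11^3 = 1331
6*x = 6*11 = 66
Sum: 1331 + 66 - 2 = 1395

1395


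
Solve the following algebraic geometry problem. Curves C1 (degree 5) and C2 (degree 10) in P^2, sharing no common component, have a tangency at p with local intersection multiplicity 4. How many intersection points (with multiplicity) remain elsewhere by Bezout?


By Bezout's theorem, the total intersection number is d1 * d2.
Total = 5 * 10 = 50
Intersection multiplicity at p = 4
Remaining intersections = 50 - 4 = 46

46


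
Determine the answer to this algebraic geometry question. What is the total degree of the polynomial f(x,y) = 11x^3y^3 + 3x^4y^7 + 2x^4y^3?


Examine each term for its total degree (sum of exponents).
  Term '11x^3y^3' has total degree 3+3 = 6.
  Term '3x^4y^7' has total degree 4+7 = 11.
  Term '2x^4y^3' has total degree 4+3 = 7.
The maximum total degree among all terms is 11.

11


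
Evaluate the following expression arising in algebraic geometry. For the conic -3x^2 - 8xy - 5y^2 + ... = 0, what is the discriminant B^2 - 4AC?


The discriminant of a conic Ax^2 + Bxy + Cy^2 + ... = 0 is B^2 - 4AC.
B^2 = (-8)^2 = 64
4AC = 4*(-3)*(-5) = 60
Discriminant = 64 - 60 = 4

4


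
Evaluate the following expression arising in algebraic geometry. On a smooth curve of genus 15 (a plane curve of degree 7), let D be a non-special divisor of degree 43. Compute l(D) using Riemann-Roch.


First, compute the genus of a smooth plane curve of degree 7:
g = (d-1)(d-2)/2 = (7-1)(7-2)/2 = 15
For a non-special divisor D (i.e., h^1(D) = 0), Riemann-Roch gives:
l(D) = deg(D) - g + 1
Since deg(D) = 43 >= 2g - 1 = 29, D is non-special.
l(D) = 43 - 15 + 1 = 29

29


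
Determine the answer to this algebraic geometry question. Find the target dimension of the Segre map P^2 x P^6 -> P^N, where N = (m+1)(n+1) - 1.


The Segre embedding maps P^m x P^n into P^N via
all products of coordinates from each factor.
N = (m+1)(n+1) - 1
N = (2+1)(6+1) - 1
N = 3*7 - 1
N = 21 - 1 = 20

20


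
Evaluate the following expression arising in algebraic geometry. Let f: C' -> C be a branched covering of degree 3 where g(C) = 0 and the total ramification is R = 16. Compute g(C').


Riemann-Hurwitz formula: 2g' - 2 = d(2g - 2) + R
Given: d = 3, g = 0, R = 16
2g' - 2 = 3*(2*0 - 2) + 16
2g' - 2 = 3*(-2) + 16
2g' - 2 = -6 + 16 = 10
2g' = 12
g' = 6

6


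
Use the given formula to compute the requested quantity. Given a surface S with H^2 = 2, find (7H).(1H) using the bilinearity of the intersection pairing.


Using bilinearity of the intersection pairing on a surface S:
(aH).(bH) = ab * (H.H)
We have H^2 = 2.
D.E = (7H).(1H) = 7*1*2
= 7*2
= 14

14


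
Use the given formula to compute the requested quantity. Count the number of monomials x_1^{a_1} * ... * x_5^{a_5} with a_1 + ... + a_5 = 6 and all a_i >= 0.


The number of degree-6 monomials in 5 variables is C(d+n-1, n-1).
= C(6+5-1, 5-1) = C(10, 4)
= 210

210


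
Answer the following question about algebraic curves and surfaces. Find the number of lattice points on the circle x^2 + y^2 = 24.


Systematically check integer values of x where x^2 <= 24.
For each valid x, check if 24 - x^2 is a perfect square.
Total integer solutions found: 0

0


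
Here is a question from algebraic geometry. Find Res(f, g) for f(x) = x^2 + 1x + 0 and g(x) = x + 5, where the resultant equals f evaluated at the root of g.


For Res(f, x - c), we evaluate f at x = c.
f(-5) = (-5)^2 + 1*(-5) + 0
= 25 - 5 + 0
= 20 + 0 = 20
Res(f, g) = 20

20


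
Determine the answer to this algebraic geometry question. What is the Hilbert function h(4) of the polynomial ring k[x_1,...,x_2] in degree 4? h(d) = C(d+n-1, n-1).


The Hilbert function for the polynomial ring in 2 variables is:
h(d) = C(d+n-1, n-1)
h(4) = C(4+2-1, 2-1) = C(5, 1)
= 5! / (1! * 4!)
= 5

5


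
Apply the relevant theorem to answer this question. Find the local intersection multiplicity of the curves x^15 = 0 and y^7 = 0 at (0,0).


The intersection multiplicity of V(x^a) and V(y^b) at the origin is:
I(O; V(x^15), V(y^7)) = dim_k(k[x,y]/(x^15, y^7))
A basis for k[x,y]/(x^15, y^7) is the set of monomials x^i * y^j
where 0 <= i < 15 and 0 <= j < 7.
The number of such monomials is 15 * 7 = 105

105


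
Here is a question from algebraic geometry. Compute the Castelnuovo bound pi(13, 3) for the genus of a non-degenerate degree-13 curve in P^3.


Castelnuovo's bound: write d - 1 = m(r-1) + epsilon with 0 <= epsilon < r-1.
d - 1 = 13 - 1 = 12
r - 1 = 3 - 1 = 2
12 = 6*2 + 0, so m = 6, epsilon = 0
pi(d, r) = m(m-1)(r-1)/2 + m*epsilon
= 6*5*2/2 + 6*0
= 60/2 + 0
= 30 + 0 = 30

30


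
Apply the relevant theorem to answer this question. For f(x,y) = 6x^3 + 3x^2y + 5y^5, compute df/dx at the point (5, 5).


df/dx = 3*6*x^2 + 2*3*x^1*y
At (5,5): 3*6*5^2 + 2*3*5^1*5
= 450 + 150
= 600

600


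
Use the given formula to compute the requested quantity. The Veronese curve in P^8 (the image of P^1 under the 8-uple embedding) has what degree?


The rational normal curve in P^8 is the image of P^1 under the 8-uple Veronese.
A general hyperplane in P^8 pulls back to a degree-8 form on P^1, which has 8 zeros,
so the curve meets a general hyperplane in 8 points. Degree = 8.

8


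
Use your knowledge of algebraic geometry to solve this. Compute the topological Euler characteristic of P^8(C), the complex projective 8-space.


The complex projective space P^8 has one cell in each even real dimension 0, 2, ..., 16.
The cohomology groups are H^{2k}(P^8) = Z for k = 0,...,8, and 0 otherwise.
Euler characteristic = sum of Betti numbers = 1 per even-dimensional cohomology group.
chi(P^8) = 8 + 1 = 9

9


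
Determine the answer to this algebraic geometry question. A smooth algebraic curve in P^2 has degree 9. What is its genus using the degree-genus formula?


Using the genus formula for smooth plane curves:
g = (d-1)(d-2)/2
g = (9-1)(9-2)/2
g = 8*7/2
g = 56/2 = 28

28


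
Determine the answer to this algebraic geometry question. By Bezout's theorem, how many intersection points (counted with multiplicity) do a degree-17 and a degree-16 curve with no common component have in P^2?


Bezout's theorem states the intersection count equals the product of degrees.
Intersection count = 17 * 16 = 272

272


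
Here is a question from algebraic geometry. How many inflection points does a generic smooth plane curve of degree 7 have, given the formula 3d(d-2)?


For a general smooth plane curve C of degree d, the inflection points are
the intersection of C with its Hessian curve, which has degree 3(d-2).
By Bezout, the total intersection number is d * 3(d-2) = 7 * 15 = 105.
For a general curve every flex is ordinary, so each contributes
multiplicity 1 to C·Hess(C), and the number of distinct inflection
points is 3d(d-2).
Inflection points = 3*7*(7-2) = 3*7*5 = 105

105


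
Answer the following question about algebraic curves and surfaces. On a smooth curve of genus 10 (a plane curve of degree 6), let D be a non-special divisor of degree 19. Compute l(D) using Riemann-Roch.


First, compute the genus of a smooth plane curve of degree 6:
g = (d-1)(d-2)/2 = (6-1)(6-2)/2 = 10
For a non-special divisor D (i.e., h^1(D) = 0), Riemann-Roch gives:
l(D) = deg(D) - g + 1
Since deg(D) = 19 >= 2g - 1 = 19, D is non-special.
l(D) = 19 - 10 + 1 = 10

10


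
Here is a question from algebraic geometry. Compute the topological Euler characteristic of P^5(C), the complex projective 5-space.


The complex projective space P^5 has one cell in each even real dimension 0, 2, ..., 10.
The cohomology groups are H^{2k}(P^5) = Z for k = 0,...,5, and 0 otherwise.
Euler characteristic = sum of Betti numbers = 1 per even-dimensional cohomology group.
chi(P^5) = 5 + 1 = 6

6


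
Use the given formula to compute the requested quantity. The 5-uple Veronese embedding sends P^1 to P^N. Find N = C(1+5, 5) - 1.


The Veronese embedding v_d: P^n -> P^N maps each point to all
degree-d monomials in n+1 homogeneous coordinates.
N = C(n+d, d) - 1
N = C(1+5, 5) - 1
N = C(6, 5) - 1
C(6, 5) = 6
N = 6 - 1 = 5

5


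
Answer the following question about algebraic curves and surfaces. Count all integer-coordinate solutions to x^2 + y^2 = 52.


Systematically check integer values of x where x^2 <= 52.
For each valid x, check if 52 - x^2 is a perfect square.
x=4: 52 - 16 = 36, sqrt = 6 (valid)
x=6: 52 - 36 = 16, sqrt = 4 (valid)
Total integer solutions found: 8

8


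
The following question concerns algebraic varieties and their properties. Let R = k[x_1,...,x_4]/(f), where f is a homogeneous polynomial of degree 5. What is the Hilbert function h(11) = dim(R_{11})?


For R = k[x_1,...,x_n]/(f) with f homogeneous of degree e:
The Hilbert series is (1 - t^e)/(1 - t)^n.
So h(d) = C(d+n-1, n-1) - C(d-e+n-1, n-1) for d >= e.
With n=4, e=5, d=11:
C(11+4-1, 4-1) = C(14, 3) = 364
C(11-5+4-1, 4-1) = C(9, 3) = 84
h(11) = 364 - 84 = 280

280


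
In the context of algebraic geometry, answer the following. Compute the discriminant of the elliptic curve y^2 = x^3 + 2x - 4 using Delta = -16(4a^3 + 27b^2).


Compute each component:
4a^3 = 4*2^3 = 4*8 = 32
27b^2 = 27*(-4)^2 = 27*16 = 432
4a^3 + 27b^2 = 32 + 432 = 464
Delta = -16*464 = -7424

-7424


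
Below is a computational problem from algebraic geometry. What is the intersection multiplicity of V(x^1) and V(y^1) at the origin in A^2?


The intersection multiplicity of V(x^a) and V(y^b) at the origin is:
I(O; V(x^1), V(y^1)) = dim_k(k[x,y]/(x^1, y^1))
A basis for k[x,y]/(x^1, y^1) is the set of monomials x^i * y^j
where 0 <= i < 1 and 0 <= j < 1.
The number of such monomials is 1 * 1 = 1

1


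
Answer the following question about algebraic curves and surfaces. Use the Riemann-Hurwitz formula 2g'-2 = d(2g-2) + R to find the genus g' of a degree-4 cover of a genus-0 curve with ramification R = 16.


Riemann-Hurwitz formula: 2g' - 2 = d(2g - 2) + R
Given: d = 4, g = 0, R = 16
2g' - 2 = 4*(2*0 - 2) + 16
2g' - 2 = 4*(-2) + 16
2g' - 2 = -8 + 16 = 8
2g' = 10
g' = 5

5


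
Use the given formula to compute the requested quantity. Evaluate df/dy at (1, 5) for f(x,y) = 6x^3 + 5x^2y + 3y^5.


df/dy = 5*x^2 + 5*3*y^4
At (1,5): 5*1^2 + 5*3*5^4
= 5 + 9375
= 9380

9380


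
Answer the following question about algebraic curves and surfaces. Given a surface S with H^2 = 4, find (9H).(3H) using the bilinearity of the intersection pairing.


Using bilinearity of the intersection pairing on a surface S:
(aH).(bH) = ab * (H.H)
We have H^2 = 4.
D.E = (9H).(3H) = 9*3*4
= 27*4
= 108

108


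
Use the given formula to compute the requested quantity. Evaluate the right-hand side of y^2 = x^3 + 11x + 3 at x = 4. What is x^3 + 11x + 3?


Compute x^3 + 11x + 3 at x = 4:
x^3 = 4^3 = 64
11*x = 11*4 = 44
Sum: 64 + 44 + 3 = 111

111


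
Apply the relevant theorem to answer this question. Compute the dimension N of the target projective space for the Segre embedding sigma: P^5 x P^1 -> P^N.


The Segre embedding maps P^m x P^n into P^N via
all products of coordinates from each factor.
N = (m+1)(n+1) - 1
N = (5+1)(1+1) - 1
N = 6*2 - 1
N = 12 - 1 = 11

11


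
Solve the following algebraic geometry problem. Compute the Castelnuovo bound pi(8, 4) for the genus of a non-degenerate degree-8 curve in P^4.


Castelnuovo's bound: write d - 1 = m(r-1) + epsilon with 0 <= epsilon < r-1.
d - 1 = 8 - 1 = 7
r - 1 = 4 - 1 = 3
7 = 2*3 + 1, so m = 2, epsilon = 1
pi(d, r) = m(m-1)(r-1)/2 + m*epsilon
= 2*1*3/2 + 2*1
= 6/2 + 2
= 3 + 2 = 5

5


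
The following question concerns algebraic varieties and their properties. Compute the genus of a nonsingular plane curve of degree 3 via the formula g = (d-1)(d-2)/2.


Using the genus formula for smooth plane curves:
g = (d-1)(d-2)/2
g = (3-1)(3-2)/2
g = 2*1/2
g = 2/2 = 1

1


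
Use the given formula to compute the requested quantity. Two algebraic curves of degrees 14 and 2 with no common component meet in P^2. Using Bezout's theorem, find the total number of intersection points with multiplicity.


Bezout's theorem states the intersection count equals the product of degrees.
Intersection count = 14 * 2 = 28

28


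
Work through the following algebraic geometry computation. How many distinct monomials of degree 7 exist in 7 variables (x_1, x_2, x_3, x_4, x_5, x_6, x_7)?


The number of degree-7 monomials in 7 variables is C(d+n-1, n-1).
= C(7+7-1, 7-1) = C(13, 6)
= 1716

1716


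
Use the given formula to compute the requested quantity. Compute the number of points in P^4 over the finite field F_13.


P^4(F_13) has (q^(n+1) - 1)/(q - 1) points.
= 13^4 + 13^3 + 13^2 + 13^1 + 13^0
= 28561 + 2197 + 169 + 13 + 1
= 30941

30941


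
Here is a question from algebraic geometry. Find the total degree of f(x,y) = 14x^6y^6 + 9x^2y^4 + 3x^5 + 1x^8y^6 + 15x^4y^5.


Examine each term for its total degree (sum of exponents).
  Term '14x^6y^6' has total degree 6+6 = 12.
  Term '9x^2y^4' has total degree 2+4 = 6.
  Term '3x^5' has total degree 5+0 = 5.
  Term '1x^8y^6' has total degree 8+6 = 14.
  Term '15x^4y^5' has total degree 4+5 = 9.
The maximum total degree among all terms is 14.

14


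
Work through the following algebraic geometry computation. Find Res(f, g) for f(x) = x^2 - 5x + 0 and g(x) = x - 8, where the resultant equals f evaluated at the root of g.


For Res(f, x - c), we evaluate f at x = c.
f(8) = 8^2 - 5*8 + 0
= 64 - 40 + 0
= 24 + 0 = 24
Res(f, g) = 24

24


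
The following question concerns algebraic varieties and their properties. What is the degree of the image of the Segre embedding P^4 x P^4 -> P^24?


The degree of the Segre variety P^4 x P^4 is C(m+n, m).
= C(8, 4)
= 70

70


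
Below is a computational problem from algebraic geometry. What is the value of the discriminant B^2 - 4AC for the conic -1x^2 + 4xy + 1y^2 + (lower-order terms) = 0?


The discriminant of a conic Ax^2 + Bxy + Cy^2 + ... = 0 is B^2 - 4AC.
B^2 = 4^2 = 16
4AC = 4*(-1)*1 = -4
Discriminant = 16 + 4 = 20

20


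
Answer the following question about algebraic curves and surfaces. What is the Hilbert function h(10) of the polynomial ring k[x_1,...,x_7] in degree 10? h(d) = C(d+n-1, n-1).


The Hilbert function for the polynomial ring in 7 variables is:
h(d) = C(d+n-1, n-1)
h(10) = C(10+7-1, 7-1) = C(16, 6)
= 16! / (6! * 10!)
= 8008

8008


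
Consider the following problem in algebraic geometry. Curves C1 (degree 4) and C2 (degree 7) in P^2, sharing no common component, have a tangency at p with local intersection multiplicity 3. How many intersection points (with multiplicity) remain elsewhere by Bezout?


By Bezout's theorem, the total intersection number is d1 * d2.
Total = 4 * 7 = 28
Intersection multiplicity at p = 3
Remaining intersections = 28 - 3 = 25

25


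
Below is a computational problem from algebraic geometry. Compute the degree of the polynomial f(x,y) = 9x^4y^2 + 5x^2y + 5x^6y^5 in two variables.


Examine each term for its total degree (sum of exponents).
  Term '9x^4y^2' has total degree 4+2 = 6.
  Term '5x^2y' has total degree 2+1 = 3.
  Term '5x^6y^5' has total degree 6+5 = 11.
The maximum total degree among all terms is 11.

11


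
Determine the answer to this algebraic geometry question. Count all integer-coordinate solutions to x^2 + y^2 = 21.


Systematically check integer values of x where x^2 <= 21.
For each valid x, check if 21 - x^2 is a perfect square.
Total integer solutions found: 0

0


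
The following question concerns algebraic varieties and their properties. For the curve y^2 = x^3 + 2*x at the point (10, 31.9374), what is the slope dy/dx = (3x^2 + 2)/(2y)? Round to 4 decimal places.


Using implicit differentiation of y^2 = x^3 + 2*x:
2y * dy/dx = 3x^2 + 2
dy/dx = (3x^2 + 2)/(2y)
Numerator: 3*10^2 + 2 = 302
Denominator: 2*31.9374 = 63.8748
dy/dx = 302/63.8748 = 4.7280

4.7280


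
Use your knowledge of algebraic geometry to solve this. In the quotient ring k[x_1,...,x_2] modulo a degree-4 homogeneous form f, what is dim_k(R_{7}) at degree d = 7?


For R = k[x_1,...,x_n]/(f) with f homogeneous of degree e:
The Hilbert series is (1 - t^e)/(1 - t)^n.
So h(d) = C(d+n-1, n-1) - C(d-e+n-1, n-1) for d >= e.
With n=2, e=4, d=7:
C(7+2-1, 2-1) = C(8, 1) = 8
C(7-4+2-1, 2-1) = C(4, 1) = 4
h(7) = 8 - 4 = 4

4


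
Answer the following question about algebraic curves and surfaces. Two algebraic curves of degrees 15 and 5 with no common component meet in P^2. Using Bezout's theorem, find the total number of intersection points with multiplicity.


Bezout's theorem states the intersection count equals the product of degrees.
Intersection count = 15 * 5 = 75

75


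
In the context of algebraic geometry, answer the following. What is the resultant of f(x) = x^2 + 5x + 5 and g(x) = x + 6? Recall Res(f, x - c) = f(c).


For Res(f, x - c), we evaluate f at x = c.
f(-6) = (-6)^2 + 5*(-6) + 5
= 36 - 30 + 5
= 6 + 5 = 11
Res(f, g) = 11

11


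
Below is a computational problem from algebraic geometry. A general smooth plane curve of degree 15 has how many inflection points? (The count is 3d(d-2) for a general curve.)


For a general smooth plane curve C of degree d, the inflection points are
the intersection of C with its Hessian curve, which has degree 3(d-2).
By Bezout, the total intersection number is d * 3(d-2) = 15 * 39 = 585.
For a general curve every flex is ordinary, so each contributes
multiplicity 1 to C·Hess(C), and the number of distinct inflection
points is 3d(d-2).
Inflection points = 3*15*(15-2) = 3*15*13 = 585

585


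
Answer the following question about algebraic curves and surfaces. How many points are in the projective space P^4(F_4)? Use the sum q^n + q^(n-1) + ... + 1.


P^4(F_4) has (q^(n+1) - 1)/(q - 1) points.
= 4^4 + 4^3 + 4^2 + 4^1 + 4^0
= 256 + 64 + 16 + 4 + 1
= 341

341


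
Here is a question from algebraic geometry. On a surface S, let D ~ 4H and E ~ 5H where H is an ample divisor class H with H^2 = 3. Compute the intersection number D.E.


Using bilinearity of the intersection pairing on a surface S:
(aH).(bH) = ab * (H.H)
We have H^2 = 3.
D.E = (4H).(5H) = 4*5*3
= 20*3
= 60

60


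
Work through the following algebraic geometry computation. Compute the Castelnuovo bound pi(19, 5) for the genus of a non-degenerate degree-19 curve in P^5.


Castelnuovo's bound: write d - 1 = m(r-1) + epsilon with 0 <= epsilon < r-1.
d - 1 = 19 - 1 = 18
r - 1 = 5 - 1 = 4
18 = 4*4 + 2, so m = 4, epsilon = 2
pi(d, r) = m(m-1)(r-1)/2 + m*epsilon
= 4*3*4/2 + 4*2
= 48/2 + 8
= 24 + 8 = 32

32


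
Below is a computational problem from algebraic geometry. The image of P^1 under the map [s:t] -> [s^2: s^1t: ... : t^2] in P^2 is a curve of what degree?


The rational normal curve in P^2 is the image of P^1 under the 2-uple Veronese.
A general hyperplane in P^2 pulls back to a degree-2 form on P^1, which has 2 zeros,
so the curve meets a general hyperplane in 2 points. Degree = 2.

2


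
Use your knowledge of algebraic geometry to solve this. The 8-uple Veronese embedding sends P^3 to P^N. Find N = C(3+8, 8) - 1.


The Veronese embedding v_d: P^n -> P^N maps each point to all
degree-d monomials in n+1 homogeneous coordinates.
N = C(n+d, d) - 1
N = C(3+8, 8) - 1
N = C(11, 8) - 1
C(11, 8) = 165
N = 165 - 1 = 164

164


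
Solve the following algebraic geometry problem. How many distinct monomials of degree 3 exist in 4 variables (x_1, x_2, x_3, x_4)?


The number of degree-3 monomials in 4 variables is C(d+n-1, n-1).
= C(3+4-1, 4-1) = C(6, 3)
= 20

20


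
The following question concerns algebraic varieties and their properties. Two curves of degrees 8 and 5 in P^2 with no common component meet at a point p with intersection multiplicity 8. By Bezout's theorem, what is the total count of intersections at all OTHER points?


By Bezout's theorem, the total intersection number is d1 * d2.
Total = 8 * 5 = 40
Intersection multiplicity at p = 8
Remaining intersections = 40 - 8 = 32

32


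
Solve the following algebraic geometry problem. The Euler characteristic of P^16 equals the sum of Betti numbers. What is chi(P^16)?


The complex projective space P^16 has one cell in each even real dimension 0, 2, ..., 32.
The cohomology groups are H^{2k}(P^16) = Z for k = 0,...,16, and 0 otherwise.
Euler characteristic = sum of Betti numbers = 1 per even-dimensional cohomology group.
chi(P^16) = 16 + 1 = 17

17


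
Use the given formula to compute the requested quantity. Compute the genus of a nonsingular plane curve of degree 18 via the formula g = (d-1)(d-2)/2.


Using the genus formula for smooth plane curves:
g = (d-1)(d-2)/2
g = (18-1)(18-2)/2
g = 17*16/2
g = 272/2 = 136

136


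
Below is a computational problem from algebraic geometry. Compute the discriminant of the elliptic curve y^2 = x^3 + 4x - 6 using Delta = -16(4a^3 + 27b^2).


Compute each component:
4a^3 = 4*4^3 = 4*64 = 256
27b^2 = 27*(-6)^2 = 27*36 = 972
4a^3 + 27b^2 = 256 + 972 = 1228
Delta = -16*1228 = -19648

-19648


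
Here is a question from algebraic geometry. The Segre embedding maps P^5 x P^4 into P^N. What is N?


The Segre embedding maps P^m x P^n into P^N via
all products of coordinates from each factor.
N = (m+1)(n+1) - 1
N = (5+1)(4+1) - 1
N = 6*5 - 1
N = 30 - 1 = 29

29


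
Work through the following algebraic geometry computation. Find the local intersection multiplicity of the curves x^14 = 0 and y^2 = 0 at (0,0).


The intersection multiplicity of V(x^a) and V(y^b) at the origin is:
I(O; V(x^14), V(y^2)) = dim_k(k[x,y]/(x^14, y^2))
A basis for k[x,y]/(x^14, y^2) is the set of monomials x^i * y^j
where 0 <= i < 14 and 0 <= j < 2.
The number of such monomials is 14 * 2 = 28

28


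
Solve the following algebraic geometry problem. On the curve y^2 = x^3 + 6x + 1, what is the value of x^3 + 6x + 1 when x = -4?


Compute x^3 + 6x + 1 at x = -4:
x^3 = (-4)^3 = -64
6*x = 6*(-4) = -24
Sum: -64 - 24 + 1 = -87

-87


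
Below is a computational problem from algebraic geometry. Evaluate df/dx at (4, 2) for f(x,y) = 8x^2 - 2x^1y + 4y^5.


df/dx = 2*8*x^1 + 1*(-2)*x^0*y
At (4,2): 2*8*4^1 + 1*(-2)*4^0*2
= 64 - 4
= 60

60


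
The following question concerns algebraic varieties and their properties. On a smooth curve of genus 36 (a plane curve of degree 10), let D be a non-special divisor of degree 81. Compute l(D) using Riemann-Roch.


First, compute the genus of a smooth plane curve of degree 10:
g = (d-1)(d-2)/2 = (10-1)(10-2)/2 = 36
For a non-special divisor D (i.e., h^1(D) = 0), Riemann-Roch gives:
l(D) = deg(D) - g + 1
Since deg(D) = 81 >= 2g - 1 = 71, D is non-special.
l(D) = 81 - 36 + 1 = 46

46


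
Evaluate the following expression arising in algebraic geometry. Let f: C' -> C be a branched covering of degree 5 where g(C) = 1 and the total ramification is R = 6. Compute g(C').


Riemann-Hurwitz formula: 2g' - 2 = d(2g - 2) + R
Given: d = 5, g = 1, R = 6
2g' - 2 = 5*(2*1 - 2) + 6
2g' - 2 = 5*0 + 6
2g' - 2 = 0 + 6 = 6
2g' = 8
g' = 4

4


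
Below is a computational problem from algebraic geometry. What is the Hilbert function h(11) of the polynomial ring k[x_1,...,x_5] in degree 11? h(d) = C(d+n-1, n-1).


The Hilbert function for the polynomial ring in 5 variables is:
h(d) = C(d+n-1, n-1)
h(11) = C(11+5-1, 5-1) = C(15, 4)
= 15! / (4! * 11!)
= 1365

1365


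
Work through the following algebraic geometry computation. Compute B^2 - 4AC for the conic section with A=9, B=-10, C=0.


The discriminant of a conic Ax^2 + Bxy + Cy^2 + ... = 0 is B^2 - 4AC.
B^2 = (-10)^2 = 100
4AC = 4*9*0 = 0
Discriminant = 100 + 0 = 100

100


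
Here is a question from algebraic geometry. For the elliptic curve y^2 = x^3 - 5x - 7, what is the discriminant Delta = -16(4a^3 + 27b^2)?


Compute each component:
4a^3 = 4*(-5)^3 = 4*(-125) = -500
27b^2 = 27*(-7)^2 = 27*49 = 1323
4a^3 + 27b^2 = -500 + 1323 = 823
Delta = -16*823 = -13168

-13168


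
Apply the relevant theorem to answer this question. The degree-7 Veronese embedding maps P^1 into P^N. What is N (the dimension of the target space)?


The Veronese embedding v_d: P^n -> P^N maps each point to all
degree-d monomials in n+1 homogeneous coordinates.
N = C(n+d, d) - 1
N = C(1+7, 7) - 1
N = C(8, 7) - 1
C(8, 7) = 8
N = 8 - 1 = 7

7


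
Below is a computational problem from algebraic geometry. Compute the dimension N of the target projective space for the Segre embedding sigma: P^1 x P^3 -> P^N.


The Segre embedding maps P^m x P^n into P^N via
all products of coordinates from each factor.
N = (m+1)(n+1) - 1
N = (1+1)(3+1) - 1
N = 2*4 - 1
N = 8 - 1 = 7

7


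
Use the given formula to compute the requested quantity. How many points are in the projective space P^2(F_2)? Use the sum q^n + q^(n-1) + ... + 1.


P^2(F_2) has (q^(n+1) - 1)/(q - 1) points.
= 2^2 + 2^1 + 2^0
= 4 + 2 + 1
= 7

7


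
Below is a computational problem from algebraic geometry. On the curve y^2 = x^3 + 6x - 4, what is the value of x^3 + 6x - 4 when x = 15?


Compute x^3 + 6x - 4 at x = 15:
x^3 = 15^3 = 3375
6*x = 6*15 = 90
Sum: 3375 + 90 - 4 = 3461

3461


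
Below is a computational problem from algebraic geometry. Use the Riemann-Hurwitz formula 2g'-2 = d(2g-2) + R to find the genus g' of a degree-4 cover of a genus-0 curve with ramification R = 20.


Riemann-Hurwitz formula: 2g' - 2 = d(2g - 2) + R
Given: d = 4, g = 0, R = 20
2g' - 2 = 4*(2*0 - 2) + 20
2g' - 2 = 4*(-2) + 20
2g' - 2 = -8 + 20 = 12
2g' = 14
g' = 7

7


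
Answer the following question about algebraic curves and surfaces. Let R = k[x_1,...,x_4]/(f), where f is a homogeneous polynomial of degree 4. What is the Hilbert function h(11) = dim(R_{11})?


For R = k[x_1,...,x_n]/(f) with f homogeneous of degree e:
The Hilbert series is (1 - t^e)/(1 - t)^n.
So h(d) = C(d+n-1, n-1) - C(d-e+n-1, n-1) for d >= e.
With n=4, e=4, d=11:
C(11+4-1, 4-1) = C(14, 3) = 364
C(11-4+4-1, 4-1) = C(10, 3) = 120
h(11) = 364 - 120 = 244

244


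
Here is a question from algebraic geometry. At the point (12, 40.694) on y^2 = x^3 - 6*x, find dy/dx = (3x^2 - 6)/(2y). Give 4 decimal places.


Using implicit differentiation of y^2 = x^3 - 6*x:
2y * dy/dx = 3x^2 - 6
dy/dx = (3x^2 - 6)/(2y)
Numerator: 3*12^2 - 6 = 426
Denominator: 2*40.694 = 81.388
dy/dx = 426/81.388 = 5.2342

5.2342


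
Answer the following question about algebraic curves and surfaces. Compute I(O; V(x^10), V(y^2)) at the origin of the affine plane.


The intersection multiplicity of V(x^a) and V(y^b) at the origin is:
I(O; V(x^10), V(y^2)) = dim_k(k[x,y]/(x^10, y^2))
A basis for k[x,y]/(x^10, y^2) is the set of monomials x^i * y^j
where 0 <= i < 10 and 0 <= j < 2.
The number of such monomials is 10 * 2 = 20

20


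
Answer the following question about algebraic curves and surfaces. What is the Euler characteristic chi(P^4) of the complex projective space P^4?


The complex projective space P^4 has one cell in each even real dimension 0, 2, ..., 8.
The cohomology groups are H^{2k}(P^4) = Z for k = 0,...,4, and 0 otherwise.
Euler characteristic = sum of Betti numbers = 1 per even-dimensional cohomology group.
chi(P^4) = 4 + 1 = 5

5


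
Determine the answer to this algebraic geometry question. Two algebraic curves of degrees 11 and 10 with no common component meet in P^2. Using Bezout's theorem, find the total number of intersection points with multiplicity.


Bezout's theorem states the intersection count equals the product of degrees.
Intersection count = 11 * 10 = 110

110


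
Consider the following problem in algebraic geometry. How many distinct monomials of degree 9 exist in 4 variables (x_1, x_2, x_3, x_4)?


The number of degree-9 monomials in 4 variables is C(d+n-1, n-1).
= C(9+4-1, 4-1) = C(12, 3)
= 220

220


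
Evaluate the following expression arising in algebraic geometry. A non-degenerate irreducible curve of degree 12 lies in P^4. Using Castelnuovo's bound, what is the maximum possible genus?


Castelnuovo's bound: write d - 1 = m(r-1) + epsilon with 0 <= epsilon < r-1.
d - 1 = 12 - 1 = 11
r - 1 = 4 - 1 = 3
11 = 3*3 + 2, so m = 3, epsilon = 2
pi(d, r) = m(m-1)(r-1)/2 + m*epsilon
= 3*2*3/2 + 3*2
= 18/2 + 6
= 9 + 6 = 15

15


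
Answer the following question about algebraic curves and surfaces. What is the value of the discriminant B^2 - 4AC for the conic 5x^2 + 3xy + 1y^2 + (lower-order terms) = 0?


The discriminant of a conic Ax^2 + Bxy + Cy^2 + ... = 0 is B^2 - 4AC.
B^2 = 3^2 = 9
4AC = 4*5*1 = 20
Discriminant = 9 - 20 = -11

-11


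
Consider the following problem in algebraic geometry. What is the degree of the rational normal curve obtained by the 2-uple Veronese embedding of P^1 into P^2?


The rational normal curve in P^2 is the image of P^1 under the 2-uple Veronese.
A general hyperplane in P^2 pulls back to a degree-2 form on P^1, which has 2 zeros,
so the curve meets a general hyperplane in 2 points. Degree = 2.

2


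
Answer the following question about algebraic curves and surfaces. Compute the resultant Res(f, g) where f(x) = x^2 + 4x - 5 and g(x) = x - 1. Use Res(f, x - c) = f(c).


For Res(f, x - c), we evaluate f at x = c.
f(1) = 1^2 + 4*1 - 5
= 1 + 4 - 5
= 5 - 5 = 0
Res(f, g) = 0

0


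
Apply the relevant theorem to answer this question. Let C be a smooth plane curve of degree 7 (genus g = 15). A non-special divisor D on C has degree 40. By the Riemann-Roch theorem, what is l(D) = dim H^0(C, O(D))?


First, compute the genus of a smooth plane curve of degree 7:
g = (d-1)(d-2)/2 = (7-1)(7-2)/2 = 15
For a non-special divisor D (i.e., h^1(D) = 0), Riemann-Roch gives:
l(D) = deg(D) - g + 1
Since deg(D) = 40 >= 2g - 1 = 29, D is non-special.
l(D) = 40 - 15 + 1 = 26

26


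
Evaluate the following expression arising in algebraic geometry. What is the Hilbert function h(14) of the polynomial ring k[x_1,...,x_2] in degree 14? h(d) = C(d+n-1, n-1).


The Hilbert function for the polynomial ring in 2 variables is:
h(d) = C(d+n-1, n-1)
h(14) = C(14+2-1, 2-1) = C(15, 1)
= 15! / (1! * 14!)
= 15

15


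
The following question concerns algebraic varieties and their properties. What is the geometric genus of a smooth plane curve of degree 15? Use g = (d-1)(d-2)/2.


Using the genus formula for smooth plane curves:
g = (d-1)(d-2)/2
g = (15-1)(15-2)/2
g = 14*13/2
g = 182/2 = 91

91


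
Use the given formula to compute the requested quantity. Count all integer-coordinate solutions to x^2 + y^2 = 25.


Systematically check integer values of x where x^2 <= 25.
For each valid x, check if 25 - x^2 is a perfect square.
x=0: 25 - 0 = 25, sqrt = 5 (valid)
x=3: 25 - 9 = 16, sqrt = 4 (valid)
x=4: 25 - 16 = 9, sqrt = 3 (valid)
x=5: 25 - 25 = 0, sqrt = 0 (valid)
Total integer solutions found: 12

12


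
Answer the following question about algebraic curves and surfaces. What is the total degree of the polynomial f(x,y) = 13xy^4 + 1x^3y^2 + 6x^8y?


Examine each term for its total degree (sum of exponents).
  Term '13xy^4' has total degree 1+4 = 5.
  Term '1x^3y^2' has total degree 3+2 = 5.
  Term '6x^8y' has total degree 8+1 = 9.
The maximum total degree among all terms is 9.

9


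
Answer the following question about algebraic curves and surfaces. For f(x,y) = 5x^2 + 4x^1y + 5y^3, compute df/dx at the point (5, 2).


df/dx = 2*5*x^1 + 1*4*x^0*y
At (5,2): 2*5*5^1 + 1*4*5^0*2
= 50 + 8
= 58

58


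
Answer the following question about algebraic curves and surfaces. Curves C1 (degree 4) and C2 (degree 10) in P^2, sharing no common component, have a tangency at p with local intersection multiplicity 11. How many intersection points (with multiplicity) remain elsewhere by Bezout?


By Bezout's theorem, the total intersection number is d1 * d2.
Total = 4 * 10 = 40
Intersection multiplicity at p = 11
Remaining intersections = 40 - 11 = 29

29


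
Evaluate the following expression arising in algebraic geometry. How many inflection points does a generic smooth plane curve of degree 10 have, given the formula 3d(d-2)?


For a general smooth plane curve C of degree d, the inflection points are
the intersection of C with its Hessian curve, which has degree 3(d-2).
By Bezout, the total intersection number is d * 3(d-2) = 10 * 24 = 240.
For a general curve every flex is ordinary, so each contributes
multiplicity 1 to C·Hess(C), and the number of distinct inflection
points is 3d(d-2).
Inflection points = 3*10*(10-2) = 3*10*8 = 240

240


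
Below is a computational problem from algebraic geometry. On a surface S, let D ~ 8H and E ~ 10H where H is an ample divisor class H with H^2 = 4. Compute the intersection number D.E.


Using bilinearity of the intersection pairing on a surface S:
(aH).(bH) = ab * (H.H)
We have H^2 = 4.
D.E = (8H).(10H) = 8*10*4
= 80*4
= 320

320


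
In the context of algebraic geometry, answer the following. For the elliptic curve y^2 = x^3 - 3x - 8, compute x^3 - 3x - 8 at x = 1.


Compute x^3 - 3x - 8 at x = 1:
x^3 = 1^3 = 1
(-3)*x = (-3)*1 = -3
Sum: 1 - 3 - 8 = -10

-10


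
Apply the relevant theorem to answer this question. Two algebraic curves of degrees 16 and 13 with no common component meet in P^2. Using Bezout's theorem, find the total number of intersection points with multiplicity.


Bezout's theorem states the intersection count equals the product of degrees.
Intersection count = 16 * 13 = 208

208


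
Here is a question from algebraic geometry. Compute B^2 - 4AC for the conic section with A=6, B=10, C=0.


The discriminant of a conic Ax^2 + Bxy + Cy^2 + ... = 0 is B^2 - 4AC.
B^2 = 10^2 = 100
4AC = 4*6*0 = 0
Discriminant = 100 + 0 = 100

100


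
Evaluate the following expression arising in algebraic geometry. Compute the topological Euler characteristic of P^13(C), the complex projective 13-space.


The complex projective space P^13 has one cell in each even real dimension 0, 2, ..., 26.
The cohomology groups are H^{2k}(P^13) = Z for k = 0,...,13, and 0 otherwise.
Euler characteristic = sum of Betti numbers = 1 per even-dimensional cohomology group.
chi(P^13) = 13 + 1 = 14

14


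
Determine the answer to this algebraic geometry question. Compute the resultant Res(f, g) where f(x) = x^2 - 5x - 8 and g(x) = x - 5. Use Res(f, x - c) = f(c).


For Res(f, x - c), we evaluate f at x = c.
f(5) = 5^2 - 5*5 - 8
= 25 - 25 - 8
= 0 - 8 = -8
Res(f, g) = -8

-8


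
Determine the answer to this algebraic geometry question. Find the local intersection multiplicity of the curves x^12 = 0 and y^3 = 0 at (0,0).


The intersection multiplicity of V(x^a) and V(y^b) at the origin is:
I(O; V(x^12), V(y^3)) = dim_k(k[x,y]/(x^12, y^3))
A basis for k[x,y]/(x^12, y^3) is the set of monomials x^i * y^j
where 0 <= i < 12 and 0 <= j < 3.
The number of such monomials is 12 * 3 = 36

36


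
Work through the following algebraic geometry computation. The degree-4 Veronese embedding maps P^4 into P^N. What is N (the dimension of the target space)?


The Veronese embedding v_d: P^n -> P^N maps each point to all
degree-d monomials in n+1 homogeneous coordinates.
N = C(n+d, d) - 1
N = C(4+4, 4) - 1
N = C(8, 4) - 1
C(8, 4) = 70
N = 70 - 1 = 69

69


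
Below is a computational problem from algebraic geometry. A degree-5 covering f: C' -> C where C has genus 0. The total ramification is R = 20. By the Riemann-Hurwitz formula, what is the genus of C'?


Riemann-Hurwitz formula: 2g' - 2 = d(2g - 2) + R
Given: d = 5, g = 0, R = 20
2g' - 2 = 5*(2*0 - 2) + 20
2g' - 2 = 5*(-2) + 20
2g' - 2 = -10 + 20 = 10
2g' = 12
g' = 6

6


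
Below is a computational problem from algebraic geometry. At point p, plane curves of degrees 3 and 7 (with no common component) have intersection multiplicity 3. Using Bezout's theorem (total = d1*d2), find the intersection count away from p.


By Bezout's theorem, the total intersection number is d1 * d2.
Total = 3 * 7 = 21
Intersection multiplicity at p = 3
Remaining intersections = 21 - 3 = 18

18


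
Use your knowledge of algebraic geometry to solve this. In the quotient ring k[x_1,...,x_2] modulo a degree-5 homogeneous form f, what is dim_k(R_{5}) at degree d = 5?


For R = k[x_1,...,x_n]/(f) with f homogeneous of degree e:
The Hilbert series is (1 - t^e)/(1 - t)^n.
So h(d) = C(d+n-1, n-1) - C(d-e+n-1, n-1) for d >= e.
With n=2, e=5, d=5:
C(5+2-1, 2-1) = C(6, 1) = 6
C(5-5+2-1, 2-1) = C(1, 1) = 1
h(5) = 6 - 1 = 5

5


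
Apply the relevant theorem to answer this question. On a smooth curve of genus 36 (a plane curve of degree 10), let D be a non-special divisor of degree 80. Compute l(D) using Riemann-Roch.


First, compute the genus of a smooth plane curve of degree 10:
g = (d-1)(d-2)/2 = (10-1)(10-2)/2 = 36
For a non-special divisor D (i.e., h^1(D) = 0), Riemann-Roch gives:
l(D) = deg(D) - g + 1
Since deg(D) = 80 >= 2g - 1 = 71, D is non-special.
l(D) = 80 - 36 + 1 = 45

45
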